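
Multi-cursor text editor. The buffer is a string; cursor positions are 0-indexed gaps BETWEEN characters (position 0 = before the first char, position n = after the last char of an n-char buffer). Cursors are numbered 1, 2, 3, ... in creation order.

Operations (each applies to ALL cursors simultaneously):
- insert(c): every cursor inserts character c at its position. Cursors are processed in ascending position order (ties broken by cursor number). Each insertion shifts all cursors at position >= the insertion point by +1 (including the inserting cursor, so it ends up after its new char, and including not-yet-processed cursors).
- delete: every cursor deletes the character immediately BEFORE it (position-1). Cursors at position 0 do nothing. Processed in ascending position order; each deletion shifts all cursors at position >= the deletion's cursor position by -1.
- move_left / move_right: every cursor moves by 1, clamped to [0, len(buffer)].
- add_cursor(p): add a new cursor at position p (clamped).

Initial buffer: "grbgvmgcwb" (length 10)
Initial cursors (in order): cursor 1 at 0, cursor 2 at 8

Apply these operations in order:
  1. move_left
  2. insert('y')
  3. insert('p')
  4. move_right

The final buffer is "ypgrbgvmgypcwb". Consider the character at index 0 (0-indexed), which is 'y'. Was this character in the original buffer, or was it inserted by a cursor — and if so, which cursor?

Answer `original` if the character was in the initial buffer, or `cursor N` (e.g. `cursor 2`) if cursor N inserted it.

Answer: cursor 1

Derivation:
After op 1 (move_left): buffer="grbgvmgcwb" (len 10), cursors c1@0 c2@7, authorship ..........
After op 2 (insert('y')): buffer="ygrbgvmgycwb" (len 12), cursors c1@1 c2@9, authorship 1.......2...
After op 3 (insert('p')): buffer="ypgrbgvmgypcwb" (len 14), cursors c1@2 c2@11, authorship 11.......22...
After op 4 (move_right): buffer="ypgrbgvmgypcwb" (len 14), cursors c1@3 c2@12, authorship 11.......22...
Authorship (.=original, N=cursor N): 1 1 . . . . . . . 2 2 . . .
Index 0: author = 1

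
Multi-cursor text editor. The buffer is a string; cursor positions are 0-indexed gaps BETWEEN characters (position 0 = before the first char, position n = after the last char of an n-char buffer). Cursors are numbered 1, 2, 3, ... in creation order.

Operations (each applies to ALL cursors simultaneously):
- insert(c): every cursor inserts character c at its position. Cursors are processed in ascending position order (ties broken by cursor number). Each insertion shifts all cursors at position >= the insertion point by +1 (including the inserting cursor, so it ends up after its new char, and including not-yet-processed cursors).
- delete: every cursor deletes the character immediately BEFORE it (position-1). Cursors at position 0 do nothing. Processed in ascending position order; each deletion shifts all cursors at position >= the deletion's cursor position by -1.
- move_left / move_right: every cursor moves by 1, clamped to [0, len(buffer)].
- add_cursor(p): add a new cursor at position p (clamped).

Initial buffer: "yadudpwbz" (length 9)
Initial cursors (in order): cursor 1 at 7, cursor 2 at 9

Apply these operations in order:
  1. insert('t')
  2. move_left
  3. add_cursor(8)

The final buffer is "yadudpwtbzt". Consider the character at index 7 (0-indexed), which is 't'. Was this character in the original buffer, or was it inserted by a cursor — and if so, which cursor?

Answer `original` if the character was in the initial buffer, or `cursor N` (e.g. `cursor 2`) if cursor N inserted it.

Answer: cursor 1

Derivation:
After op 1 (insert('t')): buffer="yadudpwtbzt" (len 11), cursors c1@8 c2@11, authorship .......1..2
After op 2 (move_left): buffer="yadudpwtbzt" (len 11), cursors c1@7 c2@10, authorship .......1..2
After op 3 (add_cursor(8)): buffer="yadudpwtbzt" (len 11), cursors c1@7 c3@8 c2@10, authorship .......1..2
Authorship (.=original, N=cursor N): . . . . . . . 1 . . 2
Index 7: author = 1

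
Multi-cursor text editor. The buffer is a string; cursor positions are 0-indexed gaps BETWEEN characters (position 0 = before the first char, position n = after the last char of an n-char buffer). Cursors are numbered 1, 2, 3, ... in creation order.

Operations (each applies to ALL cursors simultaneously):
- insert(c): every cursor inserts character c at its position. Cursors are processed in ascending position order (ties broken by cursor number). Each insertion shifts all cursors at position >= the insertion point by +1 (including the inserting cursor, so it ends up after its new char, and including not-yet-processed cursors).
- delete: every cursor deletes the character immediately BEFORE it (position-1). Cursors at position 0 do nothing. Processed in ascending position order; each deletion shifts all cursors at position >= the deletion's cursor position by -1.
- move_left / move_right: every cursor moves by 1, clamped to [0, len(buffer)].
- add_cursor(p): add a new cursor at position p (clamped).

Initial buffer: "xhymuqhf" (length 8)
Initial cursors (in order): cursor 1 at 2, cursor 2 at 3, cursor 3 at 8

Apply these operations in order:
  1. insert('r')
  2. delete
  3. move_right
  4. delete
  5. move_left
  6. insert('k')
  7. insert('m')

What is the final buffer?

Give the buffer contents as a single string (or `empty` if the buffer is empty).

After op 1 (insert('r')): buffer="xhryrmuqhfr" (len 11), cursors c1@3 c2@5 c3@11, authorship ..1.2.....3
After op 2 (delete): buffer="xhymuqhf" (len 8), cursors c1@2 c2@3 c3@8, authorship ........
After op 3 (move_right): buffer="xhymuqhf" (len 8), cursors c1@3 c2@4 c3@8, authorship ........
After op 4 (delete): buffer="xhuqh" (len 5), cursors c1@2 c2@2 c3@5, authorship .....
After op 5 (move_left): buffer="xhuqh" (len 5), cursors c1@1 c2@1 c3@4, authorship .....
After op 6 (insert('k')): buffer="xkkhuqkh" (len 8), cursors c1@3 c2@3 c3@7, authorship .12...3.
After op 7 (insert('m')): buffer="xkkmmhuqkmh" (len 11), cursors c1@5 c2@5 c3@10, authorship .1212...33.

Answer: xkkmmhuqkmh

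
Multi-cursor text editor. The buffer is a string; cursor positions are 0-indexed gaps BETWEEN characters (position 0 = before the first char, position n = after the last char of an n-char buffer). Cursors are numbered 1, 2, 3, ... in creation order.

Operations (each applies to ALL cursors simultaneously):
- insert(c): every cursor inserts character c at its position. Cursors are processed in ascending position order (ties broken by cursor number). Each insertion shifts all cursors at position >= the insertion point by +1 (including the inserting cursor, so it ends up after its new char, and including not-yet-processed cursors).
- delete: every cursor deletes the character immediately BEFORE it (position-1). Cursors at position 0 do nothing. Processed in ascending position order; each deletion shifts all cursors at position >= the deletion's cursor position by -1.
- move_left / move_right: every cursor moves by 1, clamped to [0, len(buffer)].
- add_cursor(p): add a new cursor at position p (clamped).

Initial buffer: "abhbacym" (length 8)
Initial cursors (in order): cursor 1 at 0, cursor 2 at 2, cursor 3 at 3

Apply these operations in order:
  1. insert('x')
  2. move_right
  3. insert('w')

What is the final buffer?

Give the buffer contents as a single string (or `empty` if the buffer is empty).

Answer: xawbxhwxbwacym

Derivation:
After op 1 (insert('x')): buffer="xabxhxbacym" (len 11), cursors c1@1 c2@4 c3@6, authorship 1..2.3.....
After op 2 (move_right): buffer="xabxhxbacym" (len 11), cursors c1@2 c2@5 c3@7, authorship 1..2.3.....
After op 3 (insert('w')): buffer="xawbxhwxbwacym" (len 14), cursors c1@3 c2@7 c3@10, authorship 1.1.2.23.3....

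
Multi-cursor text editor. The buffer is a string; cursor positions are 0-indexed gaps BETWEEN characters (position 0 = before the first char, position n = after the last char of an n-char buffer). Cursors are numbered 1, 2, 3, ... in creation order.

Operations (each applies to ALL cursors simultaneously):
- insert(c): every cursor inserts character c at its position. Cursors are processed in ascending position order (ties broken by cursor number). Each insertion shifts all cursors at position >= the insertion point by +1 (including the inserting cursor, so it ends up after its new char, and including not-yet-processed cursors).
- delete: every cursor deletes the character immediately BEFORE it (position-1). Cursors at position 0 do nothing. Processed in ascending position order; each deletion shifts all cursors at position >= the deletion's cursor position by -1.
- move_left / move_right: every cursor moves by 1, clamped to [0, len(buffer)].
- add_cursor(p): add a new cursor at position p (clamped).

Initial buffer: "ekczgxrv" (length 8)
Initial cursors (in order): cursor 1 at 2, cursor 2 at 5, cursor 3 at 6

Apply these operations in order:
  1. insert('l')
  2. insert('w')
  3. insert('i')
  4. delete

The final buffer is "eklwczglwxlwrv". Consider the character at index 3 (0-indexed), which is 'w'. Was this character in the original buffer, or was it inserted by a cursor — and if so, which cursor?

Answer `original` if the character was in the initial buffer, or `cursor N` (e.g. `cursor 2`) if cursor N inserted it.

Answer: cursor 1

Derivation:
After op 1 (insert('l')): buffer="eklczglxlrv" (len 11), cursors c1@3 c2@7 c3@9, authorship ..1...2.3..
After op 2 (insert('w')): buffer="eklwczglwxlwrv" (len 14), cursors c1@4 c2@9 c3@12, authorship ..11...22.33..
After op 3 (insert('i')): buffer="eklwiczglwixlwirv" (len 17), cursors c1@5 c2@11 c3@15, authorship ..111...222.333..
After op 4 (delete): buffer="eklwczglwxlwrv" (len 14), cursors c1@4 c2@9 c3@12, authorship ..11...22.33..
Authorship (.=original, N=cursor N): . . 1 1 . . . 2 2 . 3 3 . .
Index 3: author = 1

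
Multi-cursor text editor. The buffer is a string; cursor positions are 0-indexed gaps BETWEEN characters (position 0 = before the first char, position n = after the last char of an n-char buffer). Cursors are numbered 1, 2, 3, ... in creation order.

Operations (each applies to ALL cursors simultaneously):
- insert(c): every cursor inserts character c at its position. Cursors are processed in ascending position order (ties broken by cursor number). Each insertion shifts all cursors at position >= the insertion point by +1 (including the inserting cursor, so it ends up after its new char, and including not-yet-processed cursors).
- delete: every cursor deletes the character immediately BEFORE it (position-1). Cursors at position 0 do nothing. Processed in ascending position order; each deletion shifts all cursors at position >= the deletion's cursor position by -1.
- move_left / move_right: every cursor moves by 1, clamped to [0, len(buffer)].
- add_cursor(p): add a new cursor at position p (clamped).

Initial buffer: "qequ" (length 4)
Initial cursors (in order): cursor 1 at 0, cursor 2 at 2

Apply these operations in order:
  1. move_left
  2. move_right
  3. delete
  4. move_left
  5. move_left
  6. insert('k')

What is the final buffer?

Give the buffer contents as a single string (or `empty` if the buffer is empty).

Answer: kkqu

Derivation:
After op 1 (move_left): buffer="qequ" (len 4), cursors c1@0 c2@1, authorship ....
After op 2 (move_right): buffer="qequ" (len 4), cursors c1@1 c2@2, authorship ....
After op 3 (delete): buffer="qu" (len 2), cursors c1@0 c2@0, authorship ..
After op 4 (move_left): buffer="qu" (len 2), cursors c1@0 c2@0, authorship ..
After op 5 (move_left): buffer="qu" (len 2), cursors c1@0 c2@0, authorship ..
After op 6 (insert('k')): buffer="kkqu" (len 4), cursors c1@2 c2@2, authorship 12..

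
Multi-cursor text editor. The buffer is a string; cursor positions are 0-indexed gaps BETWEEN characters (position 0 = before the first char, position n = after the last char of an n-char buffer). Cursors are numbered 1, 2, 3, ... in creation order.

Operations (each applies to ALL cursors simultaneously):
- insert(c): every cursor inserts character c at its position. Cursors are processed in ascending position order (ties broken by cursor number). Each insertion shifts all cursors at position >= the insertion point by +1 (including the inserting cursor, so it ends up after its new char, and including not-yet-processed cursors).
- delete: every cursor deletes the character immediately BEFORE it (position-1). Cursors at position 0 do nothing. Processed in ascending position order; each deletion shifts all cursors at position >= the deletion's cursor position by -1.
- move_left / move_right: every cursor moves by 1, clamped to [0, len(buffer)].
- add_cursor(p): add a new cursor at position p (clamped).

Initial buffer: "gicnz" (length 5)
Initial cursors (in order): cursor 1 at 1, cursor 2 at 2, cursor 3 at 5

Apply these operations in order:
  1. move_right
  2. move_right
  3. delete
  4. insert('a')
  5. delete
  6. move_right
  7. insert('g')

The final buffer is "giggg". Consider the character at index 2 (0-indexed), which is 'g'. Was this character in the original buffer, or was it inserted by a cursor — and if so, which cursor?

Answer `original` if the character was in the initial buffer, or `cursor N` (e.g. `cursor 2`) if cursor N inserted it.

Answer: cursor 1

Derivation:
After op 1 (move_right): buffer="gicnz" (len 5), cursors c1@2 c2@3 c3@5, authorship .....
After op 2 (move_right): buffer="gicnz" (len 5), cursors c1@3 c2@4 c3@5, authorship .....
After op 3 (delete): buffer="gi" (len 2), cursors c1@2 c2@2 c3@2, authorship ..
After op 4 (insert('a')): buffer="giaaa" (len 5), cursors c1@5 c2@5 c3@5, authorship ..123
After op 5 (delete): buffer="gi" (len 2), cursors c1@2 c2@2 c3@2, authorship ..
After op 6 (move_right): buffer="gi" (len 2), cursors c1@2 c2@2 c3@2, authorship ..
After op 7 (insert('g')): buffer="giggg" (len 5), cursors c1@5 c2@5 c3@5, authorship ..123
Authorship (.=original, N=cursor N): . . 1 2 3
Index 2: author = 1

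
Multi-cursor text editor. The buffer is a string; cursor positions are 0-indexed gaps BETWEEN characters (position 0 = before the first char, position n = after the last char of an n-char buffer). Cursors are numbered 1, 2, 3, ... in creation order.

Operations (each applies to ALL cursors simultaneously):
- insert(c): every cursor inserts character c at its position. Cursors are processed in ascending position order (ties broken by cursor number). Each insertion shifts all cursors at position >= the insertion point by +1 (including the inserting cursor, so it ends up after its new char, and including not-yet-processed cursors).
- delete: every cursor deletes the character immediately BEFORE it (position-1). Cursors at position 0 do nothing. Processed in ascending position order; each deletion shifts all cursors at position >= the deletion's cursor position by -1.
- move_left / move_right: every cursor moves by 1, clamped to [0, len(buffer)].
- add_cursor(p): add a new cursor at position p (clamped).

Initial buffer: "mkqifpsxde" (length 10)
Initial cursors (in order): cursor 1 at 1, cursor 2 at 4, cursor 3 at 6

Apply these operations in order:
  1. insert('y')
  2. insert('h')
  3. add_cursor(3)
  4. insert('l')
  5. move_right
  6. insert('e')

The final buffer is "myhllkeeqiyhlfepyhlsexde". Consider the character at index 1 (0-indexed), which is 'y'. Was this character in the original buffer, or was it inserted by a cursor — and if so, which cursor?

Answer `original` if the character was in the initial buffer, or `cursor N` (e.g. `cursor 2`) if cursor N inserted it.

Answer: cursor 1

Derivation:
After op 1 (insert('y')): buffer="mykqiyfpysxde" (len 13), cursors c1@2 c2@6 c3@9, authorship .1...2..3....
After op 2 (insert('h')): buffer="myhkqiyhfpyhsxde" (len 16), cursors c1@3 c2@8 c3@12, authorship .11...22..33....
After op 3 (add_cursor(3)): buffer="myhkqiyhfpyhsxde" (len 16), cursors c1@3 c4@3 c2@8 c3@12, authorship .11...22..33....
After op 4 (insert('l')): buffer="myhllkqiyhlfpyhlsxde" (len 20), cursors c1@5 c4@5 c2@11 c3@16, authorship .1114...222..333....
After op 5 (move_right): buffer="myhllkqiyhlfpyhlsxde" (len 20), cursors c1@6 c4@6 c2@12 c3@17, authorship .1114...222..333....
After op 6 (insert('e')): buffer="myhllkeeqiyhlfepyhlsexde" (len 24), cursors c1@8 c4@8 c2@15 c3@21, authorship .1114.14..222.2.333.3...
Authorship (.=original, N=cursor N): . 1 1 1 4 . 1 4 . . 2 2 2 . 2 . 3 3 3 . 3 . . .
Index 1: author = 1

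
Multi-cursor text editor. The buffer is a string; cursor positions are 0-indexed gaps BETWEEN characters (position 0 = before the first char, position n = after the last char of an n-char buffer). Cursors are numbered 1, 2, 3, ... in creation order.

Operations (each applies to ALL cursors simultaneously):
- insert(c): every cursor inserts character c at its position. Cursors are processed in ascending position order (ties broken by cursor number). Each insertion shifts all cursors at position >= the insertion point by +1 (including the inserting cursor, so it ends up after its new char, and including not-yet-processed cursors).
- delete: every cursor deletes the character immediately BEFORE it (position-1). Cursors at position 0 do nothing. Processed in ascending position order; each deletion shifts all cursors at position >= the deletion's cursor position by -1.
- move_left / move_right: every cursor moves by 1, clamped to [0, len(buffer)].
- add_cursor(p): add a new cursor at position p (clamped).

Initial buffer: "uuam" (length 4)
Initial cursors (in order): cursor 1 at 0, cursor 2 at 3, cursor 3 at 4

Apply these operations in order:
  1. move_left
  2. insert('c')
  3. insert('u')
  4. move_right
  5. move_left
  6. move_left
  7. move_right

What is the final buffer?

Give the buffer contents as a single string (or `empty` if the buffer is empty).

After op 1 (move_left): buffer="uuam" (len 4), cursors c1@0 c2@2 c3@3, authorship ....
After op 2 (insert('c')): buffer="cuucacm" (len 7), cursors c1@1 c2@4 c3@6, authorship 1..2.3.
After op 3 (insert('u')): buffer="cuuucuacum" (len 10), cursors c1@2 c2@6 c3@9, authorship 11..22.33.
After op 4 (move_right): buffer="cuuucuacum" (len 10), cursors c1@3 c2@7 c3@10, authorship 11..22.33.
After op 5 (move_left): buffer="cuuucuacum" (len 10), cursors c1@2 c2@6 c3@9, authorship 11..22.33.
After op 6 (move_left): buffer="cuuucuacum" (len 10), cursors c1@1 c2@5 c3@8, authorship 11..22.33.
After op 7 (move_right): buffer="cuuucuacum" (len 10), cursors c1@2 c2@6 c3@9, authorship 11..22.33.

Answer: cuuucuacum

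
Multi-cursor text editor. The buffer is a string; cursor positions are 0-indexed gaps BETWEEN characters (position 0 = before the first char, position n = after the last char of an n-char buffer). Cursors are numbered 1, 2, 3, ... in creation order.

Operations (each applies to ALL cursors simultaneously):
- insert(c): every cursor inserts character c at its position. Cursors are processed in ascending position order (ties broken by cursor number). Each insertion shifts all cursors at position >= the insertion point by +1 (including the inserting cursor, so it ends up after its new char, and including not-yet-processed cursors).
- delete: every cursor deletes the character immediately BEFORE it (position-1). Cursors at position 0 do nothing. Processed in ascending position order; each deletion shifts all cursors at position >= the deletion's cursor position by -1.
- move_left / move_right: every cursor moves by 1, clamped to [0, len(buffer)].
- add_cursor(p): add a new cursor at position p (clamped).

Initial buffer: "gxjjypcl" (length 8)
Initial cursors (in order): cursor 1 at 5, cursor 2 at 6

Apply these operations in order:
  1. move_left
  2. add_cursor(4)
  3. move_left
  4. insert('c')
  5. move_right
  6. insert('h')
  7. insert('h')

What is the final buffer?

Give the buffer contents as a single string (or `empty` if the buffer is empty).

Answer: gxjccjhhhhcyhhpcl

Derivation:
After op 1 (move_left): buffer="gxjjypcl" (len 8), cursors c1@4 c2@5, authorship ........
After op 2 (add_cursor(4)): buffer="gxjjypcl" (len 8), cursors c1@4 c3@4 c2@5, authorship ........
After op 3 (move_left): buffer="gxjjypcl" (len 8), cursors c1@3 c3@3 c2@4, authorship ........
After op 4 (insert('c')): buffer="gxjccjcypcl" (len 11), cursors c1@5 c3@5 c2@7, authorship ...13.2....
After op 5 (move_right): buffer="gxjccjcypcl" (len 11), cursors c1@6 c3@6 c2@8, authorship ...13.2....
After op 6 (insert('h')): buffer="gxjccjhhcyhpcl" (len 14), cursors c1@8 c3@8 c2@11, authorship ...13.132.2...
After op 7 (insert('h')): buffer="gxjccjhhhhcyhhpcl" (len 17), cursors c1@10 c3@10 c2@14, authorship ...13.13132.22...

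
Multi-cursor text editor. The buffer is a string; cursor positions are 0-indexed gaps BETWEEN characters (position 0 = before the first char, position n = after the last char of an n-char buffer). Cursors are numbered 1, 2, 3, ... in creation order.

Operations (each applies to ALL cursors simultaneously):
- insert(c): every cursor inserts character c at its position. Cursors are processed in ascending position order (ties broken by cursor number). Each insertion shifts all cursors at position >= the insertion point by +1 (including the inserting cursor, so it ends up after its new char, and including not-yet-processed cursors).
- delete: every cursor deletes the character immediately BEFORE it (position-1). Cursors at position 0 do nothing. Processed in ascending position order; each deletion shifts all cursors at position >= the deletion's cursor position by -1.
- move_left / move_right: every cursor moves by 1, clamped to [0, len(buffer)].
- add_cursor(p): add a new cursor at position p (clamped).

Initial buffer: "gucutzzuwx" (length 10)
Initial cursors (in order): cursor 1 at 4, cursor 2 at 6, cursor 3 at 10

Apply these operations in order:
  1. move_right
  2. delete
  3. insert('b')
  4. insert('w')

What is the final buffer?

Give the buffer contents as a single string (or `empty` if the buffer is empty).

Answer: gucubwzbwuwbw

Derivation:
After op 1 (move_right): buffer="gucutzzuwx" (len 10), cursors c1@5 c2@7 c3@10, authorship ..........
After op 2 (delete): buffer="gucuzuw" (len 7), cursors c1@4 c2@5 c3@7, authorship .......
After op 3 (insert('b')): buffer="gucubzbuwb" (len 10), cursors c1@5 c2@7 c3@10, authorship ....1.2..3
After op 4 (insert('w')): buffer="gucubwzbwuwbw" (len 13), cursors c1@6 c2@9 c3@13, authorship ....11.22..33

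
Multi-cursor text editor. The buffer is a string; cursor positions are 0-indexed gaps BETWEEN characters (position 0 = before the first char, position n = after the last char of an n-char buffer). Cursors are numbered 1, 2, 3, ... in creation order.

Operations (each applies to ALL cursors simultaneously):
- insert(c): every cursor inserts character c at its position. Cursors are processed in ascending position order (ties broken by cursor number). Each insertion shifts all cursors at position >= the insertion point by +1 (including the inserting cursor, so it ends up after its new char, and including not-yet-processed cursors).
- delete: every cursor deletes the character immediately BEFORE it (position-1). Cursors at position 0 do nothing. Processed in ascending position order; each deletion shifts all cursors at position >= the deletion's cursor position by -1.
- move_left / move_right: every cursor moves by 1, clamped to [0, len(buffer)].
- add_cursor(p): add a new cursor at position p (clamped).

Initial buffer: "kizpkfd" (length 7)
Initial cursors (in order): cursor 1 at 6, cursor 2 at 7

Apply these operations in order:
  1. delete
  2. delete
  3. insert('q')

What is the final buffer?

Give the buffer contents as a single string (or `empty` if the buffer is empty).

After op 1 (delete): buffer="kizpk" (len 5), cursors c1@5 c2@5, authorship .....
After op 2 (delete): buffer="kiz" (len 3), cursors c1@3 c2@3, authorship ...
After op 3 (insert('q')): buffer="kizqq" (len 5), cursors c1@5 c2@5, authorship ...12

Answer: kizqq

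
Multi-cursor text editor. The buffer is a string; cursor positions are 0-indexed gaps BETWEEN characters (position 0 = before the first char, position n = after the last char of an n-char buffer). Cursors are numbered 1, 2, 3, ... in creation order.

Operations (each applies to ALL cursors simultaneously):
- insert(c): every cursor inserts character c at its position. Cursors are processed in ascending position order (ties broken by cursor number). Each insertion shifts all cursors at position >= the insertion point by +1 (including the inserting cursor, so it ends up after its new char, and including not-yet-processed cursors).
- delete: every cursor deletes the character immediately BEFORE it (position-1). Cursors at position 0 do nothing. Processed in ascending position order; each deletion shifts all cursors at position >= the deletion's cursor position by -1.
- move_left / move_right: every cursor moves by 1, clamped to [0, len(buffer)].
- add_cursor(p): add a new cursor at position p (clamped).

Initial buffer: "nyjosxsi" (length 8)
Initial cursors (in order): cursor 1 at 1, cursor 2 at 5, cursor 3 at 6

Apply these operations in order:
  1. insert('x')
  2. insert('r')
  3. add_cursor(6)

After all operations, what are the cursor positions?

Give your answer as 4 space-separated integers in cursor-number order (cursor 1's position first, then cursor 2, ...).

After op 1 (insert('x')): buffer="nxyjosxxxsi" (len 11), cursors c1@2 c2@7 c3@9, authorship .1....2.3..
After op 2 (insert('r')): buffer="nxryjosxrxxrsi" (len 14), cursors c1@3 c2@9 c3@12, authorship .11....22.33..
After op 3 (add_cursor(6)): buffer="nxryjosxrxxrsi" (len 14), cursors c1@3 c4@6 c2@9 c3@12, authorship .11....22.33..

Answer: 3 9 12 6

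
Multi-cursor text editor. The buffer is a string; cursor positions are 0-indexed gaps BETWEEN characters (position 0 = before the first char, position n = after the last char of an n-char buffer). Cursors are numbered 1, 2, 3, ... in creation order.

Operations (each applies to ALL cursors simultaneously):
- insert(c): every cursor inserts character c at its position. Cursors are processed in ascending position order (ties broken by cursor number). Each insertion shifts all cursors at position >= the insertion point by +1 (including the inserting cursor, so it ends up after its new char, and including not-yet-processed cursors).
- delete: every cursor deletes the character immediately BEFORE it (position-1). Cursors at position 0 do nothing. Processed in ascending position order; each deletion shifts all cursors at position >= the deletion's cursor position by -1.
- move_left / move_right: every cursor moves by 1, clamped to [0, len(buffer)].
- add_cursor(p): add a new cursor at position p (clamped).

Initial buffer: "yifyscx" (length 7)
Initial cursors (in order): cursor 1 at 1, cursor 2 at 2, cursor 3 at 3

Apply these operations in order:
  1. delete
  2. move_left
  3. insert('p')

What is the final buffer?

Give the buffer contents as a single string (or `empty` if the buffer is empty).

After op 1 (delete): buffer="yscx" (len 4), cursors c1@0 c2@0 c3@0, authorship ....
After op 2 (move_left): buffer="yscx" (len 4), cursors c1@0 c2@0 c3@0, authorship ....
After op 3 (insert('p')): buffer="pppyscx" (len 7), cursors c1@3 c2@3 c3@3, authorship 123....

Answer: pppyscx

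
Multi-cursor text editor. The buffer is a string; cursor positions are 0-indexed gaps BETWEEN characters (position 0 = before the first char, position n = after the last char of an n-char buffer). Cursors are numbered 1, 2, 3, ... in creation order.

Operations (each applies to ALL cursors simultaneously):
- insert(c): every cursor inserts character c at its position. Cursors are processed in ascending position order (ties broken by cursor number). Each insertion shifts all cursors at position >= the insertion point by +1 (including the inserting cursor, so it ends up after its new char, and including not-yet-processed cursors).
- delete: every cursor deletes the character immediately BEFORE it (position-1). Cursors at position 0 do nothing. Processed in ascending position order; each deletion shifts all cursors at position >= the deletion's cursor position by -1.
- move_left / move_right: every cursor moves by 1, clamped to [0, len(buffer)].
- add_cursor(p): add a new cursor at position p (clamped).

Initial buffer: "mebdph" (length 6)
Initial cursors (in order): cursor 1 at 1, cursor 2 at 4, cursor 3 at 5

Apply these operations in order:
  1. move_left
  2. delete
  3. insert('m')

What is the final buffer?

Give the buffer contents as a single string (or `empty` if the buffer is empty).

Answer: mmemmph

Derivation:
After op 1 (move_left): buffer="mebdph" (len 6), cursors c1@0 c2@3 c3@4, authorship ......
After op 2 (delete): buffer="meph" (len 4), cursors c1@0 c2@2 c3@2, authorship ....
After op 3 (insert('m')): buffer="mmemmph" (len 7), cursors c1@1 c2@5 c3@5, authorship 1..23..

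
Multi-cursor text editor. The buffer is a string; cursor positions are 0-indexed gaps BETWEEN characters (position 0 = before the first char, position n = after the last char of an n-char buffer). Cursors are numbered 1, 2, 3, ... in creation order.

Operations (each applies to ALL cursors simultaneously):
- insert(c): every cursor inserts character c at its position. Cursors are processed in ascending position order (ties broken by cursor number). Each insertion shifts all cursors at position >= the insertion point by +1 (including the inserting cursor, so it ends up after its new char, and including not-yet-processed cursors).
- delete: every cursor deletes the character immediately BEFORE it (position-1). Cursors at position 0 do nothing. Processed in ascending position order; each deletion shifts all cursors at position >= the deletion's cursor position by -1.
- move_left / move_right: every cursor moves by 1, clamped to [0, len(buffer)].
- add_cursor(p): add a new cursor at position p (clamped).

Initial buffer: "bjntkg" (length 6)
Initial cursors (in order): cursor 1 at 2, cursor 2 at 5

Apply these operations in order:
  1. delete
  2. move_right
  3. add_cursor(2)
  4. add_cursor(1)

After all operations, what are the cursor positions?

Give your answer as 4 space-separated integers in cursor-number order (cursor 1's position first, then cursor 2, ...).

After op 1 (delete): buffer="bntg" (len 4), cursors c1@1 c2@3, authorship ....
After op 2 (move_right): buffer="bntg" (len 4), cursors c1@2 c2@4, authorship ....
After op 3 (add_cursor(2)): buffer="bntg" (len 4), cursors c1@2 c3@2 c2@4, authorship ....
After op 4 (add_cursor(1)): buffer="bntg" (len 4), cursors c4@1 c1@2 c3@2 c2@4, authorship ....

Answer: 2 4 2 1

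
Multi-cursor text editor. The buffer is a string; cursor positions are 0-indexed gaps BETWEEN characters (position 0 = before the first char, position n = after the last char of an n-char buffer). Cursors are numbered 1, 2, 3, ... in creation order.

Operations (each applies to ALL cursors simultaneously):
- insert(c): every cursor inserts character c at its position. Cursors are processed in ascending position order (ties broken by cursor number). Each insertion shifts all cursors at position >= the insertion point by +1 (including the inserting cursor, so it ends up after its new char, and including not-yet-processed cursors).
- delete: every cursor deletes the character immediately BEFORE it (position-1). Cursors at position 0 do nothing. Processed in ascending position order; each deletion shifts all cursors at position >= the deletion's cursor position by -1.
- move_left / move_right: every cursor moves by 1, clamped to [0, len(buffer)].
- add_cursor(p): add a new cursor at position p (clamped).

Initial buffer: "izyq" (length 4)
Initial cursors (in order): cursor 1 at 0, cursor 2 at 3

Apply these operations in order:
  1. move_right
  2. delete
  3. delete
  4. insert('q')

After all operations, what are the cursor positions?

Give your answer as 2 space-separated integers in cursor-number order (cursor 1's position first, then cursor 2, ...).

Answer: 1 3

Derivation:
After op 1 (move_right): buffer="izyq" (len 4), cursors c1@1 c2@4, authorship ....
After op 2 (delete): buffer="zy" (len 2), cursors c1@0 c2@2, authorship ..
After op 3 (delete): buffer="z" (len 1), cursors c1@0 c2@1, authorship .
After op 4 (insert('q')): buffer="qzq" (len 3), cursors c1@1 c2@3, authorship 1.2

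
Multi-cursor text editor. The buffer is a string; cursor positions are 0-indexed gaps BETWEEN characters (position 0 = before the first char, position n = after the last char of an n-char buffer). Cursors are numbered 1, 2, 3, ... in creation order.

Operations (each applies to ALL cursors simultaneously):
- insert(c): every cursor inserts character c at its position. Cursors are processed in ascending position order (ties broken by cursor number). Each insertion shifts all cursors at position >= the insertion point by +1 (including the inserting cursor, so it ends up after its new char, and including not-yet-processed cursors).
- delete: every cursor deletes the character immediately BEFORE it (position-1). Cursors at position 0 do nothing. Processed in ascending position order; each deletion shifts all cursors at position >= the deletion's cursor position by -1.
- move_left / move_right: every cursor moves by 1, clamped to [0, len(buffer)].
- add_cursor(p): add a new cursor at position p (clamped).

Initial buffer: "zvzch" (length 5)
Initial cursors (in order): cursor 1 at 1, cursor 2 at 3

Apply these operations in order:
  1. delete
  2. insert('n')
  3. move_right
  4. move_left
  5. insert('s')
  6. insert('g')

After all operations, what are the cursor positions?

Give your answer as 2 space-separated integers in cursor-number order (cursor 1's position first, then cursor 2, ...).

After op 1 (delete): buffer="vch" (len 3), cursors c1@0 c2@1, authorship ...
After op 2 (insert('n')): buffer="nvnch" (len 5), cursors c1@1 c2@3, authorship 1.2..
After op 3 (move_right): buffer="nvnch" (len 5), cursors c1@2 c2@4, authorship 1.2..
After op 4 (move_left): buffer="nvnch" (len 5), cursors c1@1 c2@3, authorship 1.2..
After op 5 (insert('s')): buffer="nsvnsch" (len 7), cursors c1@2 c2@5, authorship 11.22..
After op 6 (insert('g')): buffer="nsgvnsgch" (len 9), cursors c1@3 c2@7, authorship 111.222..

Answer: 3 7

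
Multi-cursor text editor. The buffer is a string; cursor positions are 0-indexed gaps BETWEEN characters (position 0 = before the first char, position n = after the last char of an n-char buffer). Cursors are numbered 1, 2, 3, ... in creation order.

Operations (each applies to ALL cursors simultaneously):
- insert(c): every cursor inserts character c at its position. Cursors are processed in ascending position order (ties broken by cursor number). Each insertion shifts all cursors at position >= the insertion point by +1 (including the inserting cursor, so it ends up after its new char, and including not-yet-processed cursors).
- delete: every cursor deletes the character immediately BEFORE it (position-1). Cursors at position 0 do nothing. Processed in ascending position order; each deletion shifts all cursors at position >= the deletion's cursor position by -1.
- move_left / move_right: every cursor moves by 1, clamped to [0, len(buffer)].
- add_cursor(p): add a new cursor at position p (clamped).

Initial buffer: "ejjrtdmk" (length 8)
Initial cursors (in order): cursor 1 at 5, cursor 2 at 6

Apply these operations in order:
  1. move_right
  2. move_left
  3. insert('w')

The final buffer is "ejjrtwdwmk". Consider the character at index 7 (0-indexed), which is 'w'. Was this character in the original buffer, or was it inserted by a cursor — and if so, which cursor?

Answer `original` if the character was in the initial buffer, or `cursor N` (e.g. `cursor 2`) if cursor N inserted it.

Answer: cursor 2

Derivation:
After op 1 (move_right): buffer="ejjrtdmk" (len 8), cursors c1@6 c2@7, authorship ........
After op 2 (move_left): buffer="ejjrtdmk" (len 8), cursors c1@5 c2@6, authorship ........
After op 3 (insert('w')): buffer="ejjrtwdwmk" (len 10), cursors c1@6 c2@8, authorship .....1.2..
Authorship (.=original, N=cursor N): . . . . . 1 . 2 . .
Index 7: author = 2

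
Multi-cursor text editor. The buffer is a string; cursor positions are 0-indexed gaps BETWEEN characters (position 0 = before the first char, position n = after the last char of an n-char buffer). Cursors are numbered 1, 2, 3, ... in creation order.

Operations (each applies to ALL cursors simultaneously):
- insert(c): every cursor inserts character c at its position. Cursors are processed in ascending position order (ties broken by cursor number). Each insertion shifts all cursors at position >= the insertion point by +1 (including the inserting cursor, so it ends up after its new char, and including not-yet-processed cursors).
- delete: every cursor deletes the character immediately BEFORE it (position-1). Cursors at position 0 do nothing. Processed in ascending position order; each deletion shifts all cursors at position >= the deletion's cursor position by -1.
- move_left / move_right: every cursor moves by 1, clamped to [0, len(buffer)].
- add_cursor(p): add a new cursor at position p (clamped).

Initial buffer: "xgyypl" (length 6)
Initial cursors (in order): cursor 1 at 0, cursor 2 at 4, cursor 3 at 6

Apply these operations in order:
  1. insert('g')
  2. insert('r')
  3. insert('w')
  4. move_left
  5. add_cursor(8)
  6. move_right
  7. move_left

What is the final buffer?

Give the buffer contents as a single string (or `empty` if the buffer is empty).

After op 1 (insert('g')): buffer="gxgyygplg" (len 9), cursors c1@1 c2@6 c3@9, authorship 1....2..3
After op 2 (insert('r')): buffer="grxgyygrplgr" (len 12), cursors c1@2 c2@8 c3@12, authorship 11....22..33
After op 3 (insert('w')): buffer="grwxgyygrwplgrw" (len 15), cursors c1@3 c2@10 c3@15, authorship 111....222..333
After op 4 (move_left): buffer="grwxgyygrwplgrw" (len 15), cursors c1@2 c2@9 c3@14, authorship 111....222..333
After op 5 (add_cursor(8)): buffer="grwxgyygrwplgrw" (len 15), cursors c1@2 c4@8 c2@9 c3@14, authorship 111....222..333
After op 6 (move_right): buffer="grwxgyygrwplgrw" (len 15), cursors c1@3 c4@9 c2@10 c3@15, authorship 111....222..333
After op 7 (move_left): buffer="grwxgyygrwplgrw" (len 15), cursors c1@2 c4@8 c2@9 c3@14, authorship 111....222..333

Answer: grwxgyygrwplgrw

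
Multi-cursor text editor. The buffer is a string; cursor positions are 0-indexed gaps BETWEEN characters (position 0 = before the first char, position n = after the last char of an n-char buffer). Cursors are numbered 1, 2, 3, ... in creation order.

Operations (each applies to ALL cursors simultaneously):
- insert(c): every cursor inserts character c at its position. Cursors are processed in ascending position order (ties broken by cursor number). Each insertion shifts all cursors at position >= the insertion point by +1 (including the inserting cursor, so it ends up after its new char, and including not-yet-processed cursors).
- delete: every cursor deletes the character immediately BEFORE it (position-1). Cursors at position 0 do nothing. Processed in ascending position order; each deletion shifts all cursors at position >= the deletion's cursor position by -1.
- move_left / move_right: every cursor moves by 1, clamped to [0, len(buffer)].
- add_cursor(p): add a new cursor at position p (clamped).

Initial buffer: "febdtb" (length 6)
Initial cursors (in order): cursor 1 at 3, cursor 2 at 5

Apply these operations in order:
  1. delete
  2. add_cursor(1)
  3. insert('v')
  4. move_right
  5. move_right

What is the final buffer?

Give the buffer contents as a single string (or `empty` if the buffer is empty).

Answer: fvevdvb

Derivation:
After op 1 (delete): buffer="fedb" (len 4), cursors c1@2 c2@3, authorship ....
After op 2 (add_cursor(1)): buffer="fedb" (len 4), cursors c3@1 c1@2 c2@3, authorship ....
After op 3 (insert('v')): buffer="fvevdvb" (len 7), cursors c3@2 c1@4 c2@6, authorship .3.1.2.
After op 4 (move_right): buffer="fvevdvb" (len 7), cursors c3@3 c1@5 c2@7, authorship .3.1.2.
After op 5 (move_right): buffer="fvevdvb" (len 7), cursors c3@4 c1@6 c2@7, authorship .3.1.2.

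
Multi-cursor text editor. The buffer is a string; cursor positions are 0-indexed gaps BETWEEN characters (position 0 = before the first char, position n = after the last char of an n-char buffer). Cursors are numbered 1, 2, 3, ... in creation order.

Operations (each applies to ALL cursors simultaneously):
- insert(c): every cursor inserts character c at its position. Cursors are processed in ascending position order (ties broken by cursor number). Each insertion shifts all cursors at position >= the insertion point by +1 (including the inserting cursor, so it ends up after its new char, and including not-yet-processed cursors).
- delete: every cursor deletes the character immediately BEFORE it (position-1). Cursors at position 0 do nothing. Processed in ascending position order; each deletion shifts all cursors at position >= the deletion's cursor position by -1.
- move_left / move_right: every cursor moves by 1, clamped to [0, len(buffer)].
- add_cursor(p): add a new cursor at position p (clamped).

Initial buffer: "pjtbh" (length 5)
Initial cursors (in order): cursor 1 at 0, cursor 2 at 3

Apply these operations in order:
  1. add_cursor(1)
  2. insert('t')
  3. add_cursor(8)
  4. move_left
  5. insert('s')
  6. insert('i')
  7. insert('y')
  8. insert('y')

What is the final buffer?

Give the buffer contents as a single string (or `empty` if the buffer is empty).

After op 1 (add_cursor(1)): buffer="pjtbh" (len 5), cursors c1@0 c3@1 c2@3, authorship .....
After op 2 (insert('t')): buffer="tptjttbh" (len 8), cursors c1@1 c3@3 c2@6, authorship 1.3..2..
After op 3 (add_cursor(8)): buffer="tptjttbh" (len 8), cursors c1@1 c3@3 c2@6 c4@8, authorship 1.3..2..
After op 4 (move_left): buffer="tptjttbh" (len 8), cursors c1@0 c3@2 c2@5 c4@7, authorship 1.3..2..
After op 5 (insert('s')): buffer="stpstjtstbsh" (len 12), cursors c1@1 c3@4 c2@8 c4@11, authorship 11.33..22.4.
After op 6 (insert('i')): buffer="sitpsitjtsitbsih" (len 16), cursors c1@2 c3@6 c2@11 c4@15, authorship 111.333..222.44.
After op 7 (insert('y')): buffer="siytpsiytjtsiytbsiyh" (len 20), cursors c1@3 c3@8 c2@14 c4@19, authorship 1111.3333..2222.444.
After op 8 (insert('y')): buffer="siyytpsiyytjtsiyytbsiyyh" (len 24), cursors c1@4 c3@10 c2@17 c4@23, authorship 11111.33333..22222.4444.

Answer: siyytpsiyytjtsiyytbsiyyh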